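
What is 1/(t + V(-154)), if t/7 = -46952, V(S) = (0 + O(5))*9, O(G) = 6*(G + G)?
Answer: -1/328124 ≈ -3.0476e-6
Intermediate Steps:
O(G) = 12*G (O(G) = 6*(2*G) = 12*G)
V(S) = 540 (V(S) = (0 + 12*5)*9 = (0 + 60)*9 = 60*9 = 540)
t = -328664 (t = 7*(-46952) = -328664)
1/(t + V(-154)) = 1/(-328664 + 540) = 1/(-328124) = -1/328124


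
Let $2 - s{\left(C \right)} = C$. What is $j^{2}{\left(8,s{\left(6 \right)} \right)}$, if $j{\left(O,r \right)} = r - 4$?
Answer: $64$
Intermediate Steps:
$s{\left(C \right)} = 2 - C$
$j{\left(O,r \right)} = -4 + r$
$j^{2}{\left(8,s{\left(6 \right)} \right)} = \left(-4 + \left(2 - 6\right)\right)^{2} = \left(-4 - 4\right)^{2} = \left(-8\right)^{2} = 64$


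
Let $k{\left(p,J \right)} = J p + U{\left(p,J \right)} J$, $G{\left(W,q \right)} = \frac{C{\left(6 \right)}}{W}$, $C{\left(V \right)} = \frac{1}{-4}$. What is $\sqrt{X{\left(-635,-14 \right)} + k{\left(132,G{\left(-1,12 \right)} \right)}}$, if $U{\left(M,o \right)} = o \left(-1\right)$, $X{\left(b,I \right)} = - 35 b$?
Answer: $\frac{\sqrt{356127}}{4} \approx 149.19$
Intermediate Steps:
$C{\left(V \right)} = - \frac{1}{4}$
$U{\left(M,o \right)} = - o$
$G{\left(W,q \right)} = - \frac{1}{4 W}$
$k{\left(p,J \right)} = - J^{2} + J p$ ($k{\left(p,J \right)} = J p + - J J = J p - J^{2} = - J^{2} + J p$)
$\sqrt{X{\left(-635,-14 \right)} + k{\left(132,G{\left(-1,12 \right)} \right)}} = \sqrt{\left(-35\right) \left(-635\right) + - \frac{1}{4 \left(-1\right)} \left(132 - - \frac{1}{4 \left(-1\right)}\right)} = \sqrt{22225 + \left(- \frac{1}{4}\right) \left(-1\right) \left(132 - \left(- \frac{1}{4}\right) \left(-1\right)\right)} = \sqrt{22225 + \frac{132 - \frac{1}{4}}{4}} = \sqrt{22225 + \frac{1}{4} \cdot \frac{527}{4}} = \sqrt{22225 + \frac{527}{16}} = \sqrt{\frac{356127}{16}} = \frac{\sqrt{356127}}{4}$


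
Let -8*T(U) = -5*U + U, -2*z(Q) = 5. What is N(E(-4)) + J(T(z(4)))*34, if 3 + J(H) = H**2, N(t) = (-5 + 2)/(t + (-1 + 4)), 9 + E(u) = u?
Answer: -1943/40 ≈ -48.575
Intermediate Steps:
z(Q) = -5/2 (z(Q) = -1/2*5 = -5/2)
E(u) = -9 + u
N(t) = -3/(3 + t) (N(t) = -3/(t + 3) = -3/(3 + t))
T(U) = U/2 (T(U) = -(-5*U + U)/8 = -(-1)*U/2 = U/2)
J(H) = -3 + H**2
N(E(-4)) + J(T(z(4)))*34 = -3/(3 + (-9 - 4)) + (-3 + ((1/2)*(-5/2))**2)*34 = -3/(3 - 13) + (-3 + (-5/4)**2)*34 = -3/(-10) + (-3 + 25/16)*34 = -3*(-1/10) - 23/16*34 = 3/10 - 391/8 = -1943/40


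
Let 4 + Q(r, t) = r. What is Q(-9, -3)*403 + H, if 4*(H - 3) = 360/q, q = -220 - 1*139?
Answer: -1879814/359 ≈ -5236.3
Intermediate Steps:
Q(r, t) = -4 + r
q = -359 (q = -220 - 139 = -359)
H = 987/359 (H = 3 + (360/(-359))/4 = 3 + (360*(-1/359))/4 = 3 + (¼)*(-360/359) = 3 - 90/359 = 987/359 ≈ 2.7493)
Q(-9, -3)*403 + H = (-4 - 9)*403 + 987/359 = -13*403 + 987/359 = -5239 + 987/359 = -1879814/359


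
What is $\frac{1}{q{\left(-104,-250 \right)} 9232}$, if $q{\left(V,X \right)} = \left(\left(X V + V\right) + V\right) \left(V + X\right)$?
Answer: $- \frac{1}{84291557376} \approx -1.1864 \cdot 10^{-11}$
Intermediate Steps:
$q{\left(V,X \right)} = \left(V + X\right) \left(2 V + V X\right)$ ($q{\left(V,X \right)} = \left(\left(V X + V\right) + V\right) \left(V + X\right) = \left(\left(V + V X\right) + V\right) \left(V + X\right) = \left(2 V + V X\right) \left(V + X\right) = \left(V + X\right) \left(2 V + V X\right)$)
$\frac{1}{q{\left(-104,-250 \right)} 9232} = \frac{1}{- 104 \left(\left(-250\right)^{2} + 2 \left(-104\right) + 2 \left(-250\right) - -26000\right) 9232} = \frac{1}{\left(-104\right) \left(62500 - 208 - 500 + 26000\right)} \frac{1}{9232} = \frac{1}{\left(-104\right) 87792} \cdot \frac{1}{9232} = \frac{1}{-9130368} \cdot \frac{1}{9232} = \left(- \frac{1}{9130368}\right) \frac{1}{9232} = - \frac{1}{84291557376}$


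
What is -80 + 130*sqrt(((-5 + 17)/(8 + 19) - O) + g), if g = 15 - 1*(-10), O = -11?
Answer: -80 + 260*sqrt(82)/3 ≈ 704.80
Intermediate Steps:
g = 25 (g = 15 + 10 = 25)
-80 + 130*sqrt(((-5 + 17)/(8 + 19) - O) + g) = -80 + 130*sqrt(((-5 + 17)/(8 + 19) - 1*(-11)) + 25) = -80 + 130*sqrt((12/27 + 11) + 25) = -80 + 130*sqrt((12*(1/27) + 11) + 25) = -80 + 130*sqrt((4/9 + 11) + 25) = -80 + 130*sqrt(103/9 + 25) = -80 + 130*sqrt(328/9) = -80 + 130*(2*sqrt(82)/3) = -80 + 260*sqrt(82)/3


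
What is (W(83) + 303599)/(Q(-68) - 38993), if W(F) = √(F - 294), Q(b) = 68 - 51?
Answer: -303599/38976 - I*√211/38976 ≈ -7.7894 - 0.00037269*I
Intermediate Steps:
Q(b) = 17
W(F) = √(-294 + F)
(W(83) + 303599)/(Q(-68) - 38993) = (√(-294 + 83) + 303599)/(17 - 38993) = (√(-211) + 303599)/(-38976) = (I*√211 + 303599)*(-1/38976) = (303599 + I*√211)*(-1/38976) = -303599/38976 - I*√211/38976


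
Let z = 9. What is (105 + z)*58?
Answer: 6612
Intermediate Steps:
(105 + z)*58 = (105 + 9)*58 = 114*58 = 6612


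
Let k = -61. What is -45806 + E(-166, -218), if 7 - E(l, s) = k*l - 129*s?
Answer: -84047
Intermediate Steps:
E(l, s) = 7 + 61*l + 129*s (E(l, s) = 7 - (-61*l - 129*s) = 7 - (-129*s - 61*l) = 7 + (61*l + 129*s) = 7 + 61*l + 129*s)
-45806 + E(-166, -218) = -45806 + (7 + 61*(-166) + 129*(-218)) = -45806 + (7 - 10126 - 28122) = -45806 - 38241 = -84047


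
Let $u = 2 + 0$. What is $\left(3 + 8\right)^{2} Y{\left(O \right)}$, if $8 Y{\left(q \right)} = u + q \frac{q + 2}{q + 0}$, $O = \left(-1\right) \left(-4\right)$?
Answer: $121$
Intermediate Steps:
$u = 2$
$O = 4$
$Y{\left(q \right)} = \frac{1}{2} + \frac{q}{8}$ ($Y{\left(q \right)} = \frac{2 + q \frac{q + 2}{q + 0}}{8} = \frac{2 + q \frac{2 + q}{q}}{8} = \frac{2 + \left(2 + q\right)}{8} = \frac{4 + q}{8} = \frac{1}{2} + \frac{q}{8}$)
$\left(3 + 8\right)^{2} Y{\left(O \right)} = \left(3 + 8\right)^{2} \left(\frac{1}{2} + \frac{1}{8} \cdot 4\right) = 11^{2} \left(\frac{1}{2} + \frac{1}{2}\right) = 121 \cdot 1 = 121$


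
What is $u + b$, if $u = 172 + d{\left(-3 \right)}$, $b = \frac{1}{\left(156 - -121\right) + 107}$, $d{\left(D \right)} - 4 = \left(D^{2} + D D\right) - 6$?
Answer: $\frac{72193}{384} \approx 188.0$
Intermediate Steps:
$d{\left(D \right)} = -2 + 2 D^{2}$ ($d{\left(D \right)} = 4 - \left(6 - D^{2} - D D\right) = 4 + \left(\left(D^{2} + D^{2}\right) - 6\right) = 4 + \left(2 D^{2} - 6\right) = 4 + \left(-6 + 2 D^{2}\right) = -2 + 2 D^{2}$)
$b = \frac{1}{384}$ ($b = \frac{1}{\left(156 + 121\right) + 107} = \frac{1}{277 + 107} = \frac{1}{384} \approx 0.0026042$)
$u = 188$ ($u = 172 - \left(2 - 2 \left(-3\right)^{2}\right) = 172 + \left(-2 + 2 \cdot 9\right) = 172 + \left(-2 + 18\right) = 172 + 16 = 188$)
$u + b = 188 + \frac{1}{384} = \frac{72193}{384}$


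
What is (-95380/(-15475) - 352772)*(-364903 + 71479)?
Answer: 320363334903936/3095 ≈ 1.0351e+11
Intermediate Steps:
(-95380/(-15475) - 352772)*(-364903 + 71479) = (-95380*(-1/15475) - 352772)*(-293424) = (19076/3095 - 352772)*(-293424) = -1091810264/3095*(-293424) = 320363334903936/3095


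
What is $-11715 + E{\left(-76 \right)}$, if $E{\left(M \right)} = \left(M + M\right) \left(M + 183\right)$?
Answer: $-27979$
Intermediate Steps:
$E{\left(M \right)} = 2 M \left(183 + M\right)$
$-11715 + E{\left(-76 \right)} = -11715 + 2 \left(-76\right) \left(183 - 76\right) = -11715 + 2 \left(-76\right) 107 = -11715 - 16264 = -27979$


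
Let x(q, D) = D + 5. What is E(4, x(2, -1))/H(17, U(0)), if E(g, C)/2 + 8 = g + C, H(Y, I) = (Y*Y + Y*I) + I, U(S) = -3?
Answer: 0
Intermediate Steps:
x(q, D) = 5 + D
H(Y, I) = I + Y² + I*Y (H(Y, I) = (Y² + I*Y) + I = I + Y² + I*Y)
E(g, C) = -16 + 2*C + 2*g (E(g, C) = -16 + 2*(g + C) = -16 + 2*(C + g) = -16 + (2*C + 2*g) = -16 + 2*C + 2*g)
E(4, x(2, -1))/H(17, U(0)) = (-16 + 2*(5 - 1) + 2*4)/(-3 + 17² - 3*17) = (-16 + 2*4 + 8)/(-3 + 289 - 51) = (-16 + 8 + 8)/235 = 0*(1/235) = 0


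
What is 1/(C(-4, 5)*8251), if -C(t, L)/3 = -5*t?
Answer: -1/495060 ≈ -2.0200e-6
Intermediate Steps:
C(t, L) = 15*t (C(t, L) = -(-15)*t = 15*t)
1/(C(-4, 5)*8251) = 1/((15*(-4))*8251) = 1/(-60*8251) = 1/(-495060) = -1/495060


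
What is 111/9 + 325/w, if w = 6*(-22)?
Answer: 1303/132 ≈ 9.8712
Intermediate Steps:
w = -132
111/9 + 325/w = 111/9 + 325/(-132) = 111*(⅑) + 325*(-1/132) = 37/3 - 325/132 = 1303/132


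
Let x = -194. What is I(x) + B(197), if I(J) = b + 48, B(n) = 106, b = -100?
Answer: 54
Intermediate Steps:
I(J) = -52 (I(J) = -100 + 48 = -52)
I(x) + B(197) = -52 + 106 = 54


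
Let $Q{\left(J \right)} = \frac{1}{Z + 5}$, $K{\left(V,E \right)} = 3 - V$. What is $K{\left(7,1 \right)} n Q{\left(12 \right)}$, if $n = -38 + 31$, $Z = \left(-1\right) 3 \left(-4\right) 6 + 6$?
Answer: $\frac{28}{83} \approx 0.33735$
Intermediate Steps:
$Z = 78$ ($Z = \left(-3\right) \left(-4\right) 6 + 6 = 12 \cdot 6 + 6 = 72 + 6 = 78$)
$n = -7$
$Q{\left(J \right)} = \frac{1}{83}$ ($Q{\left(J \right)} = \frac{1}{78 + 5} = \frac{1}{83}$)
$K{\left(7,1 \right)} n Q{\left(12 \right)} = \left(3 - 7\right) \left(-7\right) \frac{1}{83} = \left(-4\right) \left(-7\right) \frac{1}{83} = 28 \cdot \frac{1}{83} = \frac{28}{83}$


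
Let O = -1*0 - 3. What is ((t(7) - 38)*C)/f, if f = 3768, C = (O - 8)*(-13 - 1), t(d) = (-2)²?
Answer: -1309/942 ≈ -1.3896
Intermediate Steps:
t(d) = 4
O = -3 (O = 0 - 3 = -3)
C = 154 (C = (-3 - 8)*(-13 - 1) = -11*(-14) = 154)
((t(7) - 38)*C)/f = ((4 - 38)*154)/3768 = -34*154*(1/3768) = -5236*1/3768 = -1309/942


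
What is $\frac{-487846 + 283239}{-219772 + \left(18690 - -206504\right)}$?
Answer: $- \frac{204607}{5422} \approx -37.736$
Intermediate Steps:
$\frac{-487846 + 283239}{-219772 + \left(18690 - -206504\right)} = - \frac{204607}{-219772 + \left(18690 + 206504\right)} = - \frac{204607}{-219772 + 225194} = - \frac{204607}{5422}$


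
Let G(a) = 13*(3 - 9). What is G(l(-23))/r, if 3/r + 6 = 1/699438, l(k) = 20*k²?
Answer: 54556151/349719 ≈ 156.00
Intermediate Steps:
G(a) = -78 (G(a) = 13*(-6) = -78)
r = -2098314/4196627 (r = 3/(-6 + 1/699438) = 3/(-4196627/699438) = 3*(-699438/4196627) = -2098314/4196627 ≈ -0.50000)
G(l(-23))/r = -78/(-2098314/4196627) = -78*(-4196627/2098314) = 54556151/349719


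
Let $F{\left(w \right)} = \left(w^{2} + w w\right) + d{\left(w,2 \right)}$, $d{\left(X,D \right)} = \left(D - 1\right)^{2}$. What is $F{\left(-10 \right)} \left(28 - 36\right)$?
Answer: $-1608$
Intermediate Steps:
$d{\left(X,D \right)} = \left(-1 + D\right)^{2}$
$F{\left(w \right)} = 1 + 2 w^{2}$ ($F{\left(w \right)} = \left(w^{2} + w w\right) + \left(-1 + 2\right)^{2} = \left(w^{2} + w^{2}\right) + 1^{2} = 2 w^{2} + 1 = 1 + 2 w^{2}$)
$F{\left(-10 \right)} \left(28 - 36\right) = \left(1 + 2 \left(-10\right)^{2}\right) \left(28 - 36\right) = \left(1 + 2 \cdot 100\right) \left(-8\right) = \left(1 + 200\right) \left(-8\right) = 201 \left(-8\right) = -1608$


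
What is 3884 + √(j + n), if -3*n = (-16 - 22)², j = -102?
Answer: 3884 + 5*I*√210/3 ≈ 3884.0 + 24.152*I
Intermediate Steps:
n = -1444/3 (n = -(-16 - 22)²/3 = -⅓*(-38)² = -⅓*1444 = -1444/3 ≈ -481.33)
3884 + √(j + n) = 3884 + √(-102 - 1444/3) = 3884 + √(-1750/3) = 3884 + 5*I*√210/3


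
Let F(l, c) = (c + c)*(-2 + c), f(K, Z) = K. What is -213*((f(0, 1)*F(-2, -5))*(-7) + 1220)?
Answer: -259860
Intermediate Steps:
F(l, c) = 2*c*(-2 + c) (F(l, c) = (2*c)*(-2 + c) = 2*c*(-2 + c))
-213*((f(0, 1)*F(-2, -5))*(-7) + 1220) = -213*((0*(2*(-5)*(-2 - 5)))*(-7) + 1220) = -213*((0*(2*(-5)*(-7)))*(-7) + 1220) = -213*((0*70)*(-7) + 1220) = -213*(0*(-7) + 1220) = -213*(0 + 1220) = -213*1220 = -259860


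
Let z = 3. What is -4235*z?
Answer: -12705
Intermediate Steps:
-4235*z = -4235*3 = -12705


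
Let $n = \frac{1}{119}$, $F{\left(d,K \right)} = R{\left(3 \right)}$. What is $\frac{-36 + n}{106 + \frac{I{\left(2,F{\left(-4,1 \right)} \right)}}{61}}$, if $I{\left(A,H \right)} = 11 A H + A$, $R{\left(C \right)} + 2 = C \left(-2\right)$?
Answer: $- \frac{261263}{748748} \approx -0.34893$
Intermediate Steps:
$R{\left(C \right)} = -2 - 2 C$ ($R{\left(C \right)} = -2 + C \left(-2\right) = -2 - 2 C$)
$F{\left(d,K \right)} = -8$ ($F{\left(d,K \right)} = -2 - 6 = -8$)
$I{\left(A,H \right)} = A + 11 A H$ ($I{\left(A,H \right)} = 11 A H + A = A + 11 A H$)
$n = \frac{1}{119} \approx 0.0084034$
$\frac{-36 + n}{106 + \frac{I{\left(2,F{\left(-4,1 \right)} \right)}}{61}} = \frac{-36 + \frac{1}{119}}{106 + \frac{2 \left(1 + 11 \left(-8\right)\right)}{61}} = - \frac{4283}{119 \left(106 + 2 \left(1 - 88\right) \frac{1}{61}\right)} = - \frac{4283}{119 \left(106 + 2 \left(-87\right) \frac{1}{61}\right)} = - \frac{4283}{119 \left(106 - \frac{174}{61}\right)} = - \frac{4283}{119 \cdot \frac{6292}{61}} = \left(- \frac{4283}{119}\right) \frac{61}{6292} = - \frac{261263}{748748}$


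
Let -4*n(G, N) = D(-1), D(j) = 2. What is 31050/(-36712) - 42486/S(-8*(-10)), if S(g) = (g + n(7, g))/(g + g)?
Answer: -83187277865/972868 ≈ -85507.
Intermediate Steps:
n(G, N) = -1/2 (n(G, N) = -1/4*2 = -1/2)
S(g) = (-1/2 + g)/(2*g) (S(g) = (g - 1/2)/(g + g) = (-1/2 + g)/((2*g)) = (-1/2 + g)*(1/(2*g)) = (-1/2 + g)/(2*g))
31050/(-36712) - 42486/S(-8*(-10)) = 31050/(-36712) - 42486*320/(-1 + 2*(-8*(-10))) = 31050*(-1/36712) - 42486*320/(-1 + 2*80) = -15525/18356 - 42486*320/(-1 + 160) = -15525/18356 - 42486/((1/4)*(1/80)*159) = -15525/18356 - 42486/159/320 = -15525/18356 - 42486*320/159 = -15525/18356 - 4531840/53 = -83187277865/972868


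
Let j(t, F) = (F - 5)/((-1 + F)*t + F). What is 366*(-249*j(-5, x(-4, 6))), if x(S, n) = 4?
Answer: -91134/11 ≈ -8284.9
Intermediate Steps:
j(t, F) = (-5 + F)/(F + t*(-1 + F)) (j(t, F) = (-5 + F)/(t*(-1 + F) + F) = (-5 + F)/(F + t*(-1 + F)))
366*(-249*j(-5, x(-4, 6))) = 366*(-249*(-5 + 4)/(4 - 1*(-5) + 4*(-5))) = 366*(-249*(-1)/(4 + 5 - 20)) = 366*(-249*(-1)/(-11)) = 366*(-(-249)*(-1)/11) = 366*(-249*1/11) = 366*(-249/11) = -91134/11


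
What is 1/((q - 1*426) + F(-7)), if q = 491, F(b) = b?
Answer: 1/58 ≈ 0.017241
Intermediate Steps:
1/((q - 1*426) + F(-7)) = 1/((491 - 1*426) - 7) = 1/((491 - 426) - 7) = 1/(65 - 7) = 1/58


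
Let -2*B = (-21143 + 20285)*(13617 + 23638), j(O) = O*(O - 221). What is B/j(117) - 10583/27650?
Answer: -5667205073/4313400 ≈ -1313.9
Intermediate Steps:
j(O) = O*(-221 + O)
B = 15982395 (B = -(-21143 + 20285)*(13617 + 23638)/2 = -(-429)*37255 = -½*(-31964790) = 15982395)
B/j(117) - 10583/27650 = 15982395/((117*(-221 + 117))) - 10583/27650 = 15982395/((117*(-104))) - 10583*1/27650 = 15982395/(-12168) - 10583/27650 = 15982395*(-1/12168) - 10583/27650 = -409805/312 - 10583/27650 = -5667205073/4313400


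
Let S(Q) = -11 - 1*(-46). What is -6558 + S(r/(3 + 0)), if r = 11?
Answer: -6523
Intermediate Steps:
S(Q) = 35 (S(Q) = -11 + 46 = 35)
-6558 + S(r/(3 + 0)) = -6558 + 35 = -6523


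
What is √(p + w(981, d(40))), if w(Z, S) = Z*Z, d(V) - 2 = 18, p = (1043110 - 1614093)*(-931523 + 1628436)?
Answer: I*√397924513118 ≈ 6.3081e+5*I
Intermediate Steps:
p = -397925475479 (p = -570983*696913 = -397925475479)
d(V) = 20 (d(V) = 2 + 18 = 20)
w(Z, S) = Z²
√(p + w(981, d(40))) = √(-397925475479 + 981²) = √(-397925475479 + 962361) = √(-397924513118) = I*√397924513118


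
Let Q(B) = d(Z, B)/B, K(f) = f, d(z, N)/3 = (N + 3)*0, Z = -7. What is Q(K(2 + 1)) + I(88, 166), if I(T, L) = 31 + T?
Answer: 119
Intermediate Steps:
d(z, N) = 0 (d(z, N) = 3*((N + 3)*0) = 3*((3 + N)*0) = 3*0 = 0)
Q(B) = 0 (Q(B) = 0/B = 0)
Q(K(2 + 1)) + I(88, 166) = 0 + (31 + 88) = 0 + 119 = 119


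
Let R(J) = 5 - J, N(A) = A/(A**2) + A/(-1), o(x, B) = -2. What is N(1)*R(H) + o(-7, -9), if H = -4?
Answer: -2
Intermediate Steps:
N(A) = 1/A - A (N(A) = A/A**2 + A*(-1) = 1/A - A)
N(1)*R(H) + o(-7, -9) = (1/1 - 1*1)*(5 - 1*(-4)) - 2 = (1 - 1)*(5 + 4) - 2 = 0*9 - 2 = 0 - 2 = -2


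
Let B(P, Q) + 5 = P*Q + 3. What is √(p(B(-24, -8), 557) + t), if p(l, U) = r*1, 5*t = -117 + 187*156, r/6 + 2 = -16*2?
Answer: 3*√623 ≈ 74.880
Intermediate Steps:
r = -204 (r = -12 + 6*(-16*2) = -12 + 6*(-32) = -12 - 192 = -204)
B(P, Q) = -2 + P*Q (B(P, Q) = -5 + (P*Q + 3) = -5 + (3 + P*Q) = -2 + P*Q)
t = 5811 (t = (-117 + 187*156)/5 = (-117 + 29172)/5 = (⅕)*29055 = 5811)
p(l, U) = -204 (p(l, U) = -204*1 = -204)
√(p(B(-24, -8), 557) + t) = √(-204 + 5811) = √5607 = 3*√623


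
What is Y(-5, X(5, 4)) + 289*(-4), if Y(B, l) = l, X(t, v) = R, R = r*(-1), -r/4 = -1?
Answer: -1160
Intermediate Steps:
r = 4 (r = -4*(-1) = 4)
R = -4 (R = 4*(-1) = -4)
X(t, v) = -4
Y(-5, X(5, 4)) + 289*(-4) = -4 + 289*(-4) = -4 - 1156 = -1160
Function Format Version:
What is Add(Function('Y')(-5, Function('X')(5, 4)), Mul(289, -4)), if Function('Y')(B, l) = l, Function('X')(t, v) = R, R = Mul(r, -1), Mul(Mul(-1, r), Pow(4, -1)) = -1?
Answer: -1160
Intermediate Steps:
r = 4 (r = Mul(-4, -1) = 4)
R = -4 (R = Mul(4, -1) = -4)
Function('X')(t, v) = -4
Add(Function('Y')(-5, Function('X')(5, 4)), Mul(289, -4)) = Add(-4, Mul(289, -4)) = Add(-4, -1156) = -1160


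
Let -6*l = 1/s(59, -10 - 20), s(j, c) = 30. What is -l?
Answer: 1/180 ≈ 0.0055556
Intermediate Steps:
l = -1/180 (l = -⅙/30 = -⅙*1/30 = -1/180 ≈ -0.0055556)
-l = -1*(-1/180) = 1/180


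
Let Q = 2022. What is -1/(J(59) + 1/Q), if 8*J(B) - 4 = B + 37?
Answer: -1011/12638 ≈ -0.079997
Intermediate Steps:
J(B) = 41/8 + B/8 (J(B) = ½ + (B + 37)/8 = ½ + (37 + B)/8 = ½ + (37/8 + B/8) = 41/8 + B/8)
-1/(J(59) + 1/Q) = -1/((41/8 + (⅛)*59) + 1/2022) = -1/((41/8 + 59/8) + 1/2022) = -1/(25/2 + 1/2022) = -1/12638/1011 = -1*1011/12638 = -1011/12638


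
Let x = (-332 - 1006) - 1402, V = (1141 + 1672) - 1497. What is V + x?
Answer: -1424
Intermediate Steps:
V = 1316 (V = 2813 - 1497 = 1316)
x = -2740 (x = -1338 - 1402 = -2740)
V + x = 1316 - 2740 = -1424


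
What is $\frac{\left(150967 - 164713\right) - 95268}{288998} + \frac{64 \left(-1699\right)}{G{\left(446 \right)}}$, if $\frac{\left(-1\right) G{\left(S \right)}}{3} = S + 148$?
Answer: $\frac{7807555895}{128748609} \approx 60.642$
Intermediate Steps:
$G{\left(S \right)} = -444 - 3 S$ ($G{\left(S \right)} = - 3 \left(S + 148\right) = - 3 \left(148 + S\right) = -444 - 3 S$)
$\frac{\left(150967 - 164713\right) - 95268}{288998} + \frac{64 \left(-1699\right)}{G{\left(446 \right)}} = \frac{\left(150967 - 164713\right) - 95268}{288998} + \frac{64 \left(-1699\right)}{-444 - 1338} = \left(-13746 - 95268\right) \frac{1}{288998} - \frac{108736}{-444 - 1338} = \left(-109014\right) \frac{1}{288998} - \frac{108736}{-1782} = - \frac{54507}{144499} - - \frac{54368}{891} = - \frac{54507}{144499} + \frac{54368}{891} = \frac{7807555895}{128748609}$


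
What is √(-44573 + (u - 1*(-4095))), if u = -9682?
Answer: 4*I*√3135 ≈ 223.96*I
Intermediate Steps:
√(-44573 + (u - 1*(-4095))) = √(-44573 + (-9682 - 1*(-4095))) = √(-44573 + (-9682 + 4095)) = √(-44573 - 5587) = √(-50160) = 4*I*√3135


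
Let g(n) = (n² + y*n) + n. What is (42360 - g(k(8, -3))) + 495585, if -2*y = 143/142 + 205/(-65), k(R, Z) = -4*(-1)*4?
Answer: 496256327/923 ≈ 5.3766e+5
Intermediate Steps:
k(R, Z) = 16 (k(R, Z) = 4*4 = 16)
y = 3963/3692 (y = -(143/142 + 205/(-65))/2 = -(143*(1/142) + 205*(-1/65))/2 = -(143/142 - 41/13)/2 = -½*(-3963/1846) = 3963/3692 ≈ 1.0734)
g(n) = n² + 7655*n/3692 (g(n) = (n² + 3963*n/3692) + n = n² + 7655*n/3692)
(42360 - g(k(8, -3))) + 495585 = (42360 - 16*(7655 + 3692*16)/3692) + 495585 = (42360 - 16*(7655 + 59072)/3692) + 495585 = (42360 - 16*66727/3692) + 495585 = (42360 - 1*266908/923) + 495585 = (42360 - 266908/923) + 495585 = 38831372/923 + 495585 = 496256327/923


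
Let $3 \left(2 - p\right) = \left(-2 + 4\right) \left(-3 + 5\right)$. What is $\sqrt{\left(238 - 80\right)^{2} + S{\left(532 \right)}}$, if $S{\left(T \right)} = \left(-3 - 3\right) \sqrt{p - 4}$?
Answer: $\sqrt{24964 - 2 i \sqrt{30}} \approx 158.0 - 0.0347 i$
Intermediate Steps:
$p = \frac{2}{3}$ ($p = 2 - \frac{\left(-2 + 4\right) \left(-3 + 5\right)}{3} = 2 - \frac{2 \cdot 2}{3} = 2 - \frac{4}{3} = \frac{2}{3} \approx 0.66667$)
$S{\left(T \right)} = - 2 i \sqrt{30}$ ($S{\left(T \right)} = \left(-3 - 3\right) \sqrt{\frac{2}{3} - 4} = - 6 \sqrt{- \frac{10}{3}} = - 6 \frac{i \sqrt{30}}{3} = - 2 i \sqrt{30}$)
$\sqrt{\left(238 - 80\right)^{2} + S{\left(532 \right)}} = \sqrt{\left(238 - 80\right)^{2} - 2 i \sqrt{30}} = \sqrt{158^{2} - 2 i \sqrt{30}} = \sqrt{24964 - 2 i \sqrt{30}}$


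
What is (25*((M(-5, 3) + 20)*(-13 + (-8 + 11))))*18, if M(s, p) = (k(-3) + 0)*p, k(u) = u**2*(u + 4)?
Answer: -211500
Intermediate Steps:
k(u) = u**2*(4 + u)
M(s, p) = 9*p (M(s, p) = ((-3)**2*(4 - 3) + 0)*p = (9*1 + 0)*p = (9 + 0)*p = 9*p)
(25*((M(-5, 3) + 20)*(-13 + (-8 + 11))))*18 = (25*((9*3 + 20)*(-13 + (-8 + 11))))*18 = (25*((27 + 20)*(-13 + 3)))*18 = (25*(47*(-10)))*18 = (25*(-470))*18 = -11750*18 = -211500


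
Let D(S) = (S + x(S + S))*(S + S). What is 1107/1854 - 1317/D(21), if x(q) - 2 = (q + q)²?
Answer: 3024901/5103959 ≈ 0.59266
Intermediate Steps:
x(q) = 2 + 4*q² (x(q) = 2 + (q + q)² = 2 + (2*q)² = 2 + 4*q²)
D(S) = 2*S*(2 + S + 16*S²) (D(S) = (S + (2 + 4*(S + S)²))*(S + S) = (S + (2 + 4*(2*S)²))*(2*S) = (S + (2 + 4*(4*S²)))*(2*S) = (S + (2 + 16*S²))*(2*S) = (2 + S + 16*S²)*(2*S) = 2*S*(2 + S + 16*S²))
1107/1854 - 1317/D(21) = 1107/1854 - 1317*1/(42*(2 + 21 + 16*21²)) = 1107*(1/1854) - 1317*1/(42*(2 + 21 + 16*441)) = 123/206 - 1317*1/(42*(2 + 21 + 7056)) = 123/206 - 1317/(2*21*7079) = 123/206 - 1317/297318 = 123/206 - 1317*1/297318 = 123/206 - 439/99106 = 3024901/5103959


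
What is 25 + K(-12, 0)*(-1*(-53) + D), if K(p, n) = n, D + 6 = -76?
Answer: 25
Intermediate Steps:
D = -82 (D = -6 - 76 = -82)
25 + K(-12, 0)*(-1*(-53) + D) = 25 + 0*(-1*(-53) - 82) = 25 + 0*(53 - 82) = 25 + 0*(-29) = 25 + 0 = 25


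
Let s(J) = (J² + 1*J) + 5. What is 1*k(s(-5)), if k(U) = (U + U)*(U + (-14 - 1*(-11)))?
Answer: 1100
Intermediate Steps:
s(J) = 5 + J + J² (s(J) = (J² + J) + 5 = (J + J²) + 5 = 5 + J + J²)
k(U) = 2*U*(-3 + U) (k(U) = (2*U)*(U + (-14 + 11)) = (2*U)*(U - 3) = (2*U)*(-3 + U) = 2*U*(-3 + U))
1*k(s(-5)) = 1*(2*(5 - 5 + (-5)²)*(-3 + (5 - 5 + (-5)²))) = 1*(2*(5 - 5 + 25)*(-3 + (5 - 5 + 25))) = 1*(2*25*(-3 + 25)) = 1*(2*25*22) = 1*1100 = 1100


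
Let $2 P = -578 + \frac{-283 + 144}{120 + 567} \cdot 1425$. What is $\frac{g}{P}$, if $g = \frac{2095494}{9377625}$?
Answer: $- \frac{319912084}{620132963625} \approx -0.00051588$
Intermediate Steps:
$g = \frac{698498}{3125875}$ ($g = 2095494 \cdot \frac{1}{9377625} = \frac{698498}{3125875} \approx 0.22346$)
$P = - \frac{198387}{458}$ ($P = \frac{-578 + \frac{-283 + 144}{120 + 567} \cdot 1425}{2} = \frac{-578 + - \frac{139}{687} \cdot 1425}{2} = \frac{-578 + \left(-139\right) \frac{1}{687} \cdot 1425}{2} = \frac{-578 - \frac{66025}{229}}{2} = \frac{1}{2} \left(- \frac{198387}{229}\right) = - \frac{198387}{458} \approx -433.16$)
$\frac{g}{P} = \frac{698498}{3125875 \left(- \frac{198387}{458}\right)} = \frac{698498}{3125875} \left(- \frac{458}{198387}\right) = - \frac{319912084}{620132963625}$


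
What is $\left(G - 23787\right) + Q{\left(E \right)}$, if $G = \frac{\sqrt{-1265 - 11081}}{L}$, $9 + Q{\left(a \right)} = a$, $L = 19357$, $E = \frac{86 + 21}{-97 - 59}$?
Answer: $- \frac{3712283}{156} + \frac{i \sqrt{12346}}{19357} \approx -23797.0 + 0.0057402 i$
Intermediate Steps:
$E = - \frac{107}{156}$ ($E = \frac{107}{-156} = 107 \left(- \frac{1}{156}\right) = - \frac{107}{156} \approx -0.6859$)
$Q{\left(a \right)} = -9 + a$
$G = \frac{i \sqrt{12346}}{19357}$ ($G = \frac{\sqrt{-1265 - 11081}}{19357} = \sqrt{-12346} \cdot \frac{1}{19357} = i \sqrt{12346} \cdot \frac{1}{19357} = \frac{i \sqrt{12346}}{19357} \approx 0.0057402 i$)
$\left(G - 23787\right) + Q{\left(E \right)} = \left(\frac{i \sqrt{12346}}{19357} - 23787\right) - \frac{1511}{156} = \left(-23787 + \frac{i \sqrt{12346}}{19357}\right) - \frac{1511}{156} = - \frac{3712283}{156} + \frac{i \sqrt{12346}}{19357}$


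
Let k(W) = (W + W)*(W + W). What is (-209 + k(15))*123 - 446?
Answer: 84547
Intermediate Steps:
k(W) = 4*W**2 (k(W) = (2*W)*(2*W) = 4*W**2)
(-209 + k(15))*123 - 446 = (-209 + 4*15**2)*123 - 446 = (-209 + 4*225)*123 - 446 = (-209 + 900)*123 - 446 = 691*123 - 446 = 84993 - 446 = 84547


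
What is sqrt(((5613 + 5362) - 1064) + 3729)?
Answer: 2*sqrt(3410) ≈ 116.79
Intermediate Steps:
sqrt(((5613 + 5362) - 1064) + 3729) = sqrt((10975 - 1064) + 3729) = sqrt(9911 + 3729) = sqrt(13640) = 2*sqrt(3410)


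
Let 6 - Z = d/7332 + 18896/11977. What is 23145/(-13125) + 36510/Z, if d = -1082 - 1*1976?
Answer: 1402357919902873/185925415375 ≈ 7542.6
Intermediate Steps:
d = -3058 (d = -1082 - 1976 = -3058)
Z = 212486189/43907682 (Z = 6 - (-3058/7332 + 18896/11977) = 6 - (-3058*1/7332 + 18896*(1/11977)) = 6 - (-1529/3666 + 18896/11977) = 6 - 1*50959903/43907682 = 6 - 50959903/43907682 = 212486189/43907682 ≈ 4.8394)
23145/(-13125) + 36510/Z = 23145/(-13125) + 36510/(212486189/43907682) = 23145*(-1/13125) + 36510*(43907682/212486189) = -1543/875 + 1603069469820/212486189 = 1402357919902873/185925415375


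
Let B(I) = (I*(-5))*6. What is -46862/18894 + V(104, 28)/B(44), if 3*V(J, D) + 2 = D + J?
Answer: -3133829/1247004 ≈ -2.5131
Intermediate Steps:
B(I) = -30*I (B(I) = -5*I*6 = -30*I)
V(J, D) = -2/3 + D/3 + J/3 (V(J, D) = -2/3 + (D + J)/3 = -2/3 + (D/3 + J/3) = -2/3 + D/3 + J/3)
-46862/18894 + V(104, 28)/B(44) = -46862/18894 + (-2/3 + (1/3)*28 + (1/3)*104)/((-30*44)) = -46862*1/18894 + (-2/3 + 28/3 + 104/3)/(-1320) = -23431/9447 + (130/3)*(-1/1320) = -23431/9447 - 13/396 = -3133829/1247004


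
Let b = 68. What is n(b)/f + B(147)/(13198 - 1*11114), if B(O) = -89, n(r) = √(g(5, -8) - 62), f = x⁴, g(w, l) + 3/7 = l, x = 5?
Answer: -89/2084 + I*√3451/4375 ≈ -0.042706 + 0.013427*I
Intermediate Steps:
g(w, l) = -3/7 + l
f = 625 (f = 5⁴ = 625)
n(r) = I*√3451/7 (n(r) = √((-3/7 - 8) - 62) = √(-59/7 - 62) = √(-493/7) = I*√3451/7)
n(b)/f + B(147)/(13198 - 1*11114) = (I*√3451/7)/625 - 89/(13198 - 1*11114) = (I*√3451/7)*(1/625) - 89/(13198 - 11114) = I*√3451/4375 - 89/2084 = -89/2084 + I*√3451/4375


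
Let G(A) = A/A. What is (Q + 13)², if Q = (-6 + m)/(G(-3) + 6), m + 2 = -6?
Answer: 121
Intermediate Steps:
m = -8 (m = -2 - 6 = -8)
G(A) = 1
Q = -2 (Q = (-6 - 8)/(1 + 6) = -14/7 = -14*⅐ = -2)
(Q + 13)² = (-2 + 13)² = 11² = 121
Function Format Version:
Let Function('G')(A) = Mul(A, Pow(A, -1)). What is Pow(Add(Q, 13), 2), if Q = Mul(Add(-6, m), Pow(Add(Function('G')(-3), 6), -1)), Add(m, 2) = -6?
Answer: 121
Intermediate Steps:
m = -8 (m = Add(-2, -6) = -8)
Function('G')(A) = 1
Q = -2 (Q = Mul(Add(-6, -8), Pow(Add(1, 6), -1)) = Mul(-14, Pow(7, -1)) = Mul(-14, Rational(1, 7)) = -2)
Pow(Add(Q, 13), 2) = Pow(Add(-2, 13), 2) = Pow(11, 2) = 121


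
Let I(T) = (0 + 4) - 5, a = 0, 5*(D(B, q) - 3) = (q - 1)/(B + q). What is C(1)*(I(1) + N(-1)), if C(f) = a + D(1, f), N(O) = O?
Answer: -6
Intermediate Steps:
D(B, q) = 3 + (-1 + q)/(5*(B + q)) (D(B, q) = 3 + ((q - 1)/(B + q))/5 = 3 + ((-1 + q)/(B + q))/5 = 3 + (-1 + q)/(5*(B + q)))
I(T) = -1 (I(T) = 4 - 5 = -1)
C(f) = (14 + 16*f)/(5*(1 + f)) (C(f) = 0 + (-1 + 15*1 + 16*f)/(5*(1 + f)) = 0 + (-1 + 15 + 16*f)/(5*(1 + f)) = 0 + (14 + 16*f)/(5*(1 + f)) = (14 + 16*f)/(5*(1 + f)))
C(1)*(I(1) + N(-1)) = (2*(7 + 8*1)/(5*(1 + 1)))*(-1 - 1) = ((⅖)*(7 + 8)/2)*(-2) = ((⅖)*(½)*15)*(-2) = 3*(-2) = -6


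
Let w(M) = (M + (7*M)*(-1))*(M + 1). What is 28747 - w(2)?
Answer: 28783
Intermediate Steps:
w(M) = -6*M*(1 + M) (w(M) = (M - 7*M)*(1 + M) = (-6*M)*(1 + M) = -6*M*(1 + M))
28747 - w(2) = 28747 - (-6)*2*(1 + 2) = 28747 - (-6)*2*3 = 28747 - 1*(-36) = 28747 + 36 = 28783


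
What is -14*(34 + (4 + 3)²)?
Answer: -1162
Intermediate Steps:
-14*(34 + (4 + 3)²) = -14*(34 + 7²) = -14*(34 + 49) = -14*83 = -1162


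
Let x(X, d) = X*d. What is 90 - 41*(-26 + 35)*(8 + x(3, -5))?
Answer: 2673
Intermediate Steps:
90 - 41*(-26 + 35)*(8 + x(3, -5)) = 90 - 41*(-26 + 35)*(8 + 3*(-5)) = 90 - 369*(8 - 15) = 90 - 369*(-7) = 90 - 41*(-63) = 90 + 2583 = 2673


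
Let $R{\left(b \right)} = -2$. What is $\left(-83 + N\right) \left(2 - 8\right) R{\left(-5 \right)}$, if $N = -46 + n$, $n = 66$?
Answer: $-756$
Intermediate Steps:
$N = 20$ ($N = -46 + 66 = 20$)
$\left(-83 + N\right) \left(2 - 8\right) R{\left(-5 \right)} = \left(-83 + 20\right) \left(2 - 8\right) \left(-2\right) = - 63 \left(\left(-6\right) \left(-2\right)\right) = \left(-63\right) 12 = -756$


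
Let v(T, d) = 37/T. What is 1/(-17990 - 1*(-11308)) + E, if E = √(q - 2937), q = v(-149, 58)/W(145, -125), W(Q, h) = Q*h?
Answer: -1/6682 + 2*I*√8568257368937/108025 ≈ -0.00014966 + 54.194*I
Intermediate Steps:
q = 37/2700625 (q = (37/(-149))/((145*(-125))) = (37*(-1/149))/(-18125) = -37/149*(-1/18125) = 37/2700625 ≈ 1.3701e-5)
E = 2*I*√8568257368937/108025 (E = √(37/2700625 - 2937) = √(-7931735588/2700625) = 2*I*√8568257368937/108025 ≈ 54.194*I)
1/(-17990 - 1*(-11308)) + E = 1/(-17990 - 1*(-11308)) + 2*I*√8568257368937/108025 = 1/(-17990 + 11308) + 2*I*√8568257368937/108025 = 1/(-6682) + 2*I*√8568257368937/108025 = -1/6682 + 2*I*√8568257368937/108025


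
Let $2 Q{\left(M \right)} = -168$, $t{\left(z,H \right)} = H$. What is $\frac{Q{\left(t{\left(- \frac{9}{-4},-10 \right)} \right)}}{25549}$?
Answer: $- \frac{84}{25549} \approx -0.0032878$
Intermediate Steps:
$Q{\left(M \right)} = -84$ ($Q{\left(M \right)} = \frac{1}{2} \left(-168\right) = -84$)
$\frac{Q{\left(t{\left(- \frac{9}{-4},-10 \right)} \right)}}{25549} = - \frac{84}{25549}$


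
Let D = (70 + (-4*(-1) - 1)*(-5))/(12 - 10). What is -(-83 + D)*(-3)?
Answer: -333/2 ≈ -166.50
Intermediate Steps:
D = 55/2 (D = (70 + (4 - 1)*(-5))/2 = (70 + 3*(-5))*(1/2) = (70 - 15)*(1/2) = 55*(1/2) = 55/2 ≈ 27.500)
-(-83 + D)*(-3) = -(-83 + 55/2)*(-3) = -(-111)*(-3)/2 = -1*333/2 = -333/2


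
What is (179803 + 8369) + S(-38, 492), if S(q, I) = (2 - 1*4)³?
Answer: 188164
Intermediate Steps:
S(q, I) = -8 (S(q, I) = (2 - 4)³ = (-2)³ = -8)
(179803 + 8369) + S(-38, 492) = (179803 + 8369) - 8 = 188172 - 8 = 188164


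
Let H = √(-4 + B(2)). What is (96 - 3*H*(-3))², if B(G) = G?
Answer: 9054 + 1728*I*√2 ≈ 9054.0 + 2443.8*I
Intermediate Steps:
H = I*√2 (H = √(-4 + 2) = √(-2) = I*√2 ≈ 1.4142*I)
(96 - 3*H*(-3))² = (96 - 3*I*√2*(-3))² = (96 + 9*I*√2)²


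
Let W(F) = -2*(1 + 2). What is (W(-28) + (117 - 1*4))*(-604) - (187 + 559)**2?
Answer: -621144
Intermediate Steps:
W(F) = -6 (W(F) = -2*3 = -6)
(W(-28) + (117 - 1*4))*(-604) - (187 + 559)**2 = (-6 + (117 - 1*4))*(-604) - (187 + 559)**2 = (-6 + (117 - 4))*(-604) - 1*746**2 = (-6 + 113)*(-604) - 1*556516 = 107*(-604) - 556516 = -64628 - 556516 = -621144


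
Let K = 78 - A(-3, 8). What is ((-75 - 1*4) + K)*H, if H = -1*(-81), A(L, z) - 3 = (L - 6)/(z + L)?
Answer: -891/5 ≈ -178.20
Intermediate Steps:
A(L, z) = 3 + (-6 + L)/(L + z) (A(L, z) = 3 + (L - 6)/(z + L) = 3 + (-6 + L)/(L + z))
K = 384/5 (K = 78 - (-6 + 3*8 + 4*(-3))/(-3 + 8) = 78 - (-6 + 24 - 12)/5 = 78 - 6/5 = 384/5 ≈ 76.800)
H = 81
((-75 - 1*4) + K)*H = ((-75 - 1*4) + 384/5)*81 = ((-75 - 4) + 384/5)*81 = (-79 + 384/5)*81 = -11/5*81 = -891/5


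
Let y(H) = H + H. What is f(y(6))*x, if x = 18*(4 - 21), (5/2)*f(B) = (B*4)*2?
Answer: -58752/5 ≈ -11750.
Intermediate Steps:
y(H) = 2*H
f(B) = 16*B/5 (f(B) = 2*((B*4)*2)/5 = 2*((4*B)*2)/5 = 2*(8*B)/5 = 16*B/5)
x = -306 (x = 18*(-17) = -306)
f(y(6))*x = (16*(2*6)/5)*(-306) = ((16/5)*12)*(-306) = (192/5)*(-306) = -58752/5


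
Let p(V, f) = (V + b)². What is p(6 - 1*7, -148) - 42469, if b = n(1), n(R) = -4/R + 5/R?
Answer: -42469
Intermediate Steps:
n(R) = 1/R
b = 1 (b = 1/1 = 1)
p(V, f) = (1 + V)² (p(V, f) = (V + 1)² = (1 + V)²)
p(6 - 1*7, -148) - 42469 = (1 + (6 - 1*7))² - 42469 = (1 + (6 - 7))² - 42469 = (1 - 1)² - 42469 = 0² - 42469 = 0 - 42469 = -42469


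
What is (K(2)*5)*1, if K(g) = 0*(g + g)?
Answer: 0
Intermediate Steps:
K(g) = 0 (K(g) = 0*(2*g) = 0)
(K(2)*5)*1 = (0*5)*1 = 0*1 = 0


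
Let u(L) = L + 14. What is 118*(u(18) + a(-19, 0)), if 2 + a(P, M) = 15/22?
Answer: 39825/11 ≈ 3620.5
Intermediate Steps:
a(P, M) = -29/22 (a(P, M) = -2 + 15/22 = -29/22)
u(L) = 14 + L
118*(u(18) + a(-19, 0)) = 118*((14 + 18) - 29/22) = 118*(32 - 29/22) = 118*(675/22) = 39825/11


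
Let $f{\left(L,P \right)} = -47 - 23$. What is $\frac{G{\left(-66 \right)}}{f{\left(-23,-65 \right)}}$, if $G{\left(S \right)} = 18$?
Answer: $- \frac{9}{35} \approx -0.25714$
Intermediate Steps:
$f{\left(L,P \right)} = -70$
$\frac{G{\left(-66 \right)}}{f{\left(-23,-65 \right)}} = \frac{18}{-70} = 18 \left(- \frac{1}{70}\right) = - \frac{9}{35}$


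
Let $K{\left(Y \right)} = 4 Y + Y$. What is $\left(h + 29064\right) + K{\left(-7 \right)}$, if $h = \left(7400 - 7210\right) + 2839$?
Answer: $32058$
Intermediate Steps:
$K{\left(Y \right)} = 5 Y$
$h = 3029$ ($h = 190 + 2839 = 3029$)
$\left(h + 29064\right) + K{\left(-7 \right)} = \left(3029 + 29064\right) + 5 \left(-7\right) = 32093 - 35 = 32058$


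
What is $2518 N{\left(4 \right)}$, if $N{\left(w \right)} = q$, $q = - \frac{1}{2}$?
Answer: $-1259$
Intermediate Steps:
$q = - \frac{1}{2}$ ($q = \left(-1\right) \frac{1}{2} = - \frac{1}{2} \approx -0.5$)
$N{\left(w \right)} = - \frac{1}{2}$
$2518 N{\left(4 \right)} = 2518 \left(- \frac{1}{2}\right) = -1259$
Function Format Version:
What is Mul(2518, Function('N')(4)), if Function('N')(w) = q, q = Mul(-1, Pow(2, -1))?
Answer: -1259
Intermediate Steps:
q = Rational(-1, 2) (q = Mul(-1, Rational(1, 2)) = Rational(-1, 2) ≈ -0.50000)
Function('N')(w) = Rational(-1, 2)
Mul(2518, Function('N')(4)) = Mul(2518, Rational(-1, 2)) = -1259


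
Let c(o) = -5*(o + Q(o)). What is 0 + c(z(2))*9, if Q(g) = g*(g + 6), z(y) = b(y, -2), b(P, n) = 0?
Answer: 0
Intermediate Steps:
z(y) = 0
Q(g) = g*(6 + g)
c(o) = -5*o - 5*o*(6 + o) (c(o) = -5*(o + o*(6 + o)) = -5*o - 5*o*(6 + o))
0 + c(z(2))*9 = 0 + (5*0*(-7 - 1*0))*9 = 0 + (5*0*(-7 + 0))*9 = 0 + (5*0*(-7))*9 = 0 + 0*9 = 0 + 0 = 0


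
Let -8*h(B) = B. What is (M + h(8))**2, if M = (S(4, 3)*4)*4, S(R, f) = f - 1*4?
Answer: 289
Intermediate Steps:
S(R, f) = -4 + f (S(R, f) = f - 4 = -4 + f)
h(B) = -B/8
M = -16 (M = ((-4 + 3)*4)*4 = -1*4*4 = -4*4 = -16)
(M + h(8))**2 = (-16 - 1/8*8)**2 = (-16 - 1)**2 = (-17)**2 = 289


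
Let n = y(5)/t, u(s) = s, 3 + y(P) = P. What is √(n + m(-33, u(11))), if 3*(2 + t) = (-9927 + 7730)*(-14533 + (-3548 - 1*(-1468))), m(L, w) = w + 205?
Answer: √287746369393797930/36498755 ≈ 14.697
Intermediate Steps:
y(P) = -3 + P
m(L, w) = 205 + w
t = 36498755/3 (t = -2 + ((-9927 + 7730)*(-14533 + (-3548 - 1*(-1468))))/3 = -2 + (-2197*(-14533 + (-3548 + 1468)))/3 = -2 + (-2197*(-14533 - 2080))/3 = -2 + (-2197*(-16613))/3 = -2 + (⅓)*36498761 = -2 + 36498761/3 = 36498755/3 ≈ 1.2166e+7)
n = 6/36498755 (n = (-3 + 5)/(36498755/3) = 2*(3/36498755) = 6/36498755 ≈ 1.6439e-7)
√(n + m(-33, u(11))) = √(6/36498755 + (205 + 11)) = √(6/36498755 + 216) = √(7883731086/36498755) = √287746369393797930/36498755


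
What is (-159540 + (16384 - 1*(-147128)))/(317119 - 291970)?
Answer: 1324/8383 ≈ 0.15794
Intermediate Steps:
(-159540 + (16384 - 1*(-147128)))/(317119 - 291970) = (-159540 + (16384 + 147128))/25149 = (-159540 + 163512)*(1/25149) = 3972*(1/25149) = 1324/8383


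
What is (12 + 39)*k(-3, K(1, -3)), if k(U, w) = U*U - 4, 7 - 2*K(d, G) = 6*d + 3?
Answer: 255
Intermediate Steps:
K(d, G) = 2 - 3*d (K(d, G) = 7/2 - (6*d + 3)/2 = 7/2 - (3 + 6*d)/2 = 7/2 + (-3/2 - 3*d) = 2 - 3*d)
k(U, w) = -4 + U² (k(U, w) = U² - 4 = -4 + U²)
(12 + 39)*k(-3, K(1, -3)) = (12 + 39)*(-4 + (-3)²) = 51*(-4 + 9) = 51*5 = 255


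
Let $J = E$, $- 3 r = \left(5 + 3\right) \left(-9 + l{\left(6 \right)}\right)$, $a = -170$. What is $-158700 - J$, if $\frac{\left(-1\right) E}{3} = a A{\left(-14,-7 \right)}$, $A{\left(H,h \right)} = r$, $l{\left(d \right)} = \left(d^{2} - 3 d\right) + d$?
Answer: $-138300$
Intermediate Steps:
$l{\left(d \right)} = d^{2} - 2 d$
$r = -40$ ($r = - \frac{\left(5 + 3\right) \left(-9 + 6 \left(-2 + 6\right)\right)}{3} = - \frac{8 \left(-9 + 6 \cdot 4\right)}{3} = - \frac{8 \left(-9 + 24\right)}{3} = - \frac{8 \cdot 15}{3} = \left(- \frac{1}{3}\right) 120 = -40$)
$A{\left(H,h \right)} = -40$
$E = -20400$ ($E = - 3 \left(\left(-170\right) \left(-40\right)\right) = \left(-3\right) 6800 = -20400$)
$J = -20400$
$-158700 - J = -158700 - -20400 = -158700 + 20400 = -138300$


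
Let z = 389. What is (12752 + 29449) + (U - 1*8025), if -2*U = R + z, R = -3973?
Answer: 35968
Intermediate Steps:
U = 1792 (U = -(-3973 + 389)/2 = -½*(-3584) = 1792)
(12752 + 29449) + (U - 1*8025) = (12752 + 29449) + (1792 - 1*8025) = 42201 + (1792 - 8025) = 42201 - 6233 = 35968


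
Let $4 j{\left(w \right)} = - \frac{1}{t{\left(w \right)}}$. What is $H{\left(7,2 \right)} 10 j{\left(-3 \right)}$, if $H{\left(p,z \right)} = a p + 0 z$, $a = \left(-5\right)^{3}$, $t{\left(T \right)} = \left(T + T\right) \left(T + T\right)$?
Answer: $\frac{4375}{72} \approx 60.764$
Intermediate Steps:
$t{\left(T \right)} = 4 T^{2}$ ($t{\left(T \right)} = 2 T 2 T = 4 T^{2}$)
$a = -125$
$H{\left(p,z \right)} = - 125 p$ ($H{\left(p,z \right)} = - 125 p + 0 z = - 125 p + 0 = - 125 p$)
$j{\left(w \right)} = - \frac{1}{16 w^{2}}$ ($j{\left(w \right)} = \frac{\left(-1\right) \frac{1}{4 w^{2}}}{4} = \frac{\left(- \frac{1}{4}\right) \frac{1}{w^{2}}}{4} = - \frac{1}{16 w^{2}}$)
$H{\left(7,2 \right)} 10 j{\left(-3 \right)} = \left(-125\right) 7 \cdot 10 \left(- \frac{1}{16 \cdot 9}\right) = \left(-875\right) 10 \left(\left(- \frac{1}{16}\right) \frac{1}{9}\right) = \left(-8750\right) \left(- \frac{1}{144}\right) = \frac{4375}{72}$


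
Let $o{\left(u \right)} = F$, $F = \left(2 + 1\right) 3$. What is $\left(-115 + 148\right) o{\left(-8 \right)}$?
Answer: $297$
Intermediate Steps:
$F = 9$ ($F = 3 \cdot 3 = 9$)
$o{\left(u \right)} = 9$
$\left(-115 + 148\right) o{\left(-8 \right)} = \left(-115 + 148\right) 9 = 33 \cdot 9 = 297$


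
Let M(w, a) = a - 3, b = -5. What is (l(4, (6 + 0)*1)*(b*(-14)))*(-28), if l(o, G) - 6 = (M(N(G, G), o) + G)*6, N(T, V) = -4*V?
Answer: -94080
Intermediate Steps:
M(w, a) = -3 + a
l(o, G) = -12 + 6*G + 6*o (l(o, G) = 6 + ((-3 + o) + G)*6 = 6 + (-3 + G + o)*6 = 6 + (-18 + 6*G + 6*o) = -12 + 6*G + 6*o)
(l(4, (6 + 0)*1)*(b*(-14)))*(-28) = ((-12 + 6*((6 + 0)*1) + 6*4)*(-5*(-14)))*(-28) = ((-12 + 6*(6*1) + 24)*70)*(-28) = ((-12 + 6*6 + 24)*70)*(-28) = ((-12 + 36 + 24)*70)*(-28) = (48*70)*(-28) = 3360*(-28) = -94080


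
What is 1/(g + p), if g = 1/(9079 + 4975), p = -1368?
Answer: -14054/19225871 ≈ -0.00073099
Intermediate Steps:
g = 1/14054 ≈ 7.1154e-5
1/(g + p) = 1/(1/14054 - 1368) = 1/(-19225871/14054) = -14054/19225871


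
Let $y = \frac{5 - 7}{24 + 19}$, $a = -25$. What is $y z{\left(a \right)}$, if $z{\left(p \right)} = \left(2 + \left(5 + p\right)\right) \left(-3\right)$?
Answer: $- \frac{108}{43} \approx -2.5116$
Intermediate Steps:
$y = - \frac{2}{43} \approx -0.046512$
$z{\left(p \right)} = -21 - 3 p$ ($z{\left(p \right)} = \left(7 + p\right) \left(-3\right) = -21 - 3 p$)
$y z{\left(a \right)} = - \frac{2 \left(-21 - -75\right)}{43} = - \frac{2 \left(-21 + 75\right)}{43} = \left(- \frac{2}{43}\right) 54 = - \frac{108}{43}$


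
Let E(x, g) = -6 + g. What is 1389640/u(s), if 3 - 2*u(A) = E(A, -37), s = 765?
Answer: 1389640/23 ≈ 60419.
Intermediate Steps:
u(A) = 23 (u(A) = 3/2 - (-6 - 37)/2 = 3/2 - ½*(-43) = 3/2 + 43/2 = 23)
1389640/u(s) = 1389640/23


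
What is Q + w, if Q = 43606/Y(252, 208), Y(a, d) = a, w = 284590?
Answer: 35880143/126 ≈ 2.8476e+5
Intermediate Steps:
Q = 21803/126 (Q = 43606/252 = 43606*(1/252) = 21803/126 ≈ 173.04)
Q + w = 21803/126 + 284590 = 35880143/126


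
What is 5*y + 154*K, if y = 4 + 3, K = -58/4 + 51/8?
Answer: -4865/4 ≈ -1216.3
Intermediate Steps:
K = -65/8 (K = -58*¼ + 51*(⅛) = -29/2 + 51/8 = -65/8 ≈ -8.1250)
y = 7
5*y + 154*K = 5*7 + 154*(-65/8) = 35 - 5005/4 = -4865/4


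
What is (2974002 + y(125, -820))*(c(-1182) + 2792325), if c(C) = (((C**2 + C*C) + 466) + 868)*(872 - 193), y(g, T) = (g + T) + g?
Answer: 5652471940180296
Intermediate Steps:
y(g, T) = T + 2*g (y(g, T) = (T + g) + g = T + 2*g)
c(C) = 905786 + 1358*C**2 (c(C) = (((C**2 + C**2) + 466) + 868)*679 = ((2*C**2 + 466) + 868)*679 = ((466 + 2*C**2) + 868)*679 = (1334 + 2*C**2)*679 = 905786 + 1358*C**2)
(2974002 + y(125, -820))*(c(-1182) + 2792325) = (2974002 + (-820 + 2*125))*((905786 + 1358*(-1182)**2) + 2792325) = (2974002 + (-820 + 250))*((905786 + 1358*1397124) + 2792325) = (2974002 - 570)*((905786 + 1897294392) + 2792325) = 2973432*(1898200178 + 2792325) = 2973432*1900992503 = 5652471940180296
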